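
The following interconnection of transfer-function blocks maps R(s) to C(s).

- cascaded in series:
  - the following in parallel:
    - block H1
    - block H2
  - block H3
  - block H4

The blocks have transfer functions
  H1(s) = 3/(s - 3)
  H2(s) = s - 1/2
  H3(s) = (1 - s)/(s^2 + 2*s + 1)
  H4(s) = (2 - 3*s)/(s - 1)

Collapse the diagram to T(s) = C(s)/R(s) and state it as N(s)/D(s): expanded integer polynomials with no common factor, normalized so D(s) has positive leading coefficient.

Step 1: reduce the parallel group H1, H2 -> (2*s^2 - 7*s + 9)/(2*s - 6)
Step 2: multiply (H1+H2), H3, H4 (series) - this is the overall T(s), already in the required normalized form

Hence the answer: (6*s^3 - 25*s^2 + 41*s - 18)/(2*s^3 - 2*s^2 - 10*s - 6)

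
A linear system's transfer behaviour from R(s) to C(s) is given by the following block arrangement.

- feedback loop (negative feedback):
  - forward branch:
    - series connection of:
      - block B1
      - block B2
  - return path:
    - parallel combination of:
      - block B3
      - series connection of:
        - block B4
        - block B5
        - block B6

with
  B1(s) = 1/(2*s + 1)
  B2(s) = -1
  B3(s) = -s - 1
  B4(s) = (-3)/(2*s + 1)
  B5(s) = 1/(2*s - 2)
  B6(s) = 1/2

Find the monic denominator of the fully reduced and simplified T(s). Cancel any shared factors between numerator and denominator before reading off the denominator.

Step 1: cascade B1, B2; result (-1)/(2*s + 1)
Step 2: cascade B4, B5, B6; result (-3)/(8*s^2 - 4*s - 4)
Step 3: reduce the parallel group B3, (B4*B5*B6); result (-8*s^3 - 4*s^2 + 8*s + 1)/(8*s^2 - 4*s - 4)
Step 4: collapse the loop ((B1*B2) forward, (B3+(B4*B5*B6)) return); result (-8*s^2 + 4*s + 4)/(24*s^3 + 4*s^2 - 20*s - 5)
T(s) is the step-4 result (common factors already cancelled). Leading coefficient of the denominator: 24. Divide through by 24 for the monic polynomial.

Therefore the answer is s^3 + s^2/6 - 5*s/6 - 5/24.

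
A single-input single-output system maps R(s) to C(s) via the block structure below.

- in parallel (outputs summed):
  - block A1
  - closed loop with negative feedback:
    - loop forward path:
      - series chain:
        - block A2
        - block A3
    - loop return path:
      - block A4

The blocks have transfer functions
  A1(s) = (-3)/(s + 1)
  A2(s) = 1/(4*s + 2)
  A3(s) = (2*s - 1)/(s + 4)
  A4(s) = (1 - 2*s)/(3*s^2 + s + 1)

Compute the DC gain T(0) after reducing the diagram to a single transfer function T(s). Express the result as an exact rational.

Answer: -22/7

Working:
Step 1. combine A2, A3 in series gives (2*s - 1)/(4*s^2 + 18*s + 8)
Step 2. reduce the feedback loop with forward (A2*A3) and return A4 gives (6*s^3 - s^2 + s - 1)/(12*s^4 + 58*s^3 + 42*s^2 + 30*s + 7)
Step 3. combine A1, [(A2*A3)/(1+(A2*A3)*A4)] in parallel gives (-30*s^4 - 169*s^3 - 126*s^2 - 90*s - 22)/(12*s^5 + 70*s^4 + 100*s^3 + 72*s^2 + 37*s + 7)
That last expression is T(s); at s = 0 only the constant terms survive, so T(0) = -22/7.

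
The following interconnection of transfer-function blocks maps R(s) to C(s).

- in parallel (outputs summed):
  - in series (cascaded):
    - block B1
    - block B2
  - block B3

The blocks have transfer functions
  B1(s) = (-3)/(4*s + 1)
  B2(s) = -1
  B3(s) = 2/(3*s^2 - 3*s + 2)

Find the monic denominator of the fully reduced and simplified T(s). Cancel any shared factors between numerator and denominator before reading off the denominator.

Step 1: cascade B1, B2: 3/(4*s + 1)
Step 2: reduce the parallel group (B1*B2), B3: (9*s^2 - s + 8)/(12*s^3 - 9*s^2 + 5*s + 2)
No further cancellation is possible in the step-2 result, so that is T(s). Its denominator becomes monic after dividing by the leading coefficient 12.

Final answer: s^3 - 3*s^2/4 + 5*s/12 + 1/6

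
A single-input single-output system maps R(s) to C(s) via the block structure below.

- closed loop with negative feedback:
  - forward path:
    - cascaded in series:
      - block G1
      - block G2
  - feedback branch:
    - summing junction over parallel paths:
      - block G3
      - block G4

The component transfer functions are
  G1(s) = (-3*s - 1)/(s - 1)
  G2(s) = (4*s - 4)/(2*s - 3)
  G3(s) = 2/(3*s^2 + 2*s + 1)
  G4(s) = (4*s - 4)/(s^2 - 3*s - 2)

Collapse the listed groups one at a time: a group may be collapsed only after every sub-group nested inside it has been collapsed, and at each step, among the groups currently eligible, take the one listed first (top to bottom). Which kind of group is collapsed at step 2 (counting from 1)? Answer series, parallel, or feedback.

Reducing step by step:

[1] series reduction of G1, G2
[2] combine G3, G4 in parallel
[3] close the feedback loop around (G1*G2), (G3+G4)
Step 2 collapses a parallel group.

Answer: parallel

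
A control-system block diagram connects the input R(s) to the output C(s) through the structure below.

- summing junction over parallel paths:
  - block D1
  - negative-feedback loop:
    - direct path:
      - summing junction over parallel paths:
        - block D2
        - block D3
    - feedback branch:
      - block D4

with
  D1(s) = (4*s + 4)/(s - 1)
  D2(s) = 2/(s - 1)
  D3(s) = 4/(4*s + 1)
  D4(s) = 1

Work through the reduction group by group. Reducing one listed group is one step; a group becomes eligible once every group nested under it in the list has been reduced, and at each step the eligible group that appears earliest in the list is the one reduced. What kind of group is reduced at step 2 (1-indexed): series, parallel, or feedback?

Step 1 - combine D2, D3 in parallel
Step 2 - close the feedback loop around (D2+D3), D4
Step 3 - sum the parallel branches D1, [(D2+D3)/(1+(D2+D3)*D4)]
Step 2: feedback.

Hence the answer: feedback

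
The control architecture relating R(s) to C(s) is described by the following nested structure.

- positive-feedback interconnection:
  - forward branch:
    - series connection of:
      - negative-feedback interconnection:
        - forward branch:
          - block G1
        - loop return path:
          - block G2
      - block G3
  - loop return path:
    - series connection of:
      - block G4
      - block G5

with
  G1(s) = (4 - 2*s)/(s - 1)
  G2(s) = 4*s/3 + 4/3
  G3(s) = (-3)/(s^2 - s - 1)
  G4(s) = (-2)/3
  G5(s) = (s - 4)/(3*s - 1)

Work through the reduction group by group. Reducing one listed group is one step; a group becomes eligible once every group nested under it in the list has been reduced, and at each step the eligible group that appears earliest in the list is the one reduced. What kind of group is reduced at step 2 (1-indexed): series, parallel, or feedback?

Step 1: feedback reduction of G1, G2
Step 2: series reduction of [G1/(1+G1*G2)], G3
Step 3: series reduction of G4, G5
Step 4: reduce the feedback loop with forward ([G1/(1+G1*G2)]*G3) and return (G4*G5)
At step 2 the group reduced is series.

Final answer: series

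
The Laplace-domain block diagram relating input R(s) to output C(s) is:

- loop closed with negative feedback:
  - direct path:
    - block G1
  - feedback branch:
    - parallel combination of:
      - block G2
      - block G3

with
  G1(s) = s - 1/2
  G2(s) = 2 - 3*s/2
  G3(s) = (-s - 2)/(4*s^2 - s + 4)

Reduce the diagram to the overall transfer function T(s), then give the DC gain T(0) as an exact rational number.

1. reduce the parallel group G2, G3 gives (-12*s^3 + 19*s^2 - 18*s + 12)/(8*s^2 - 2*s + 8)
2. feedback reduction of G1, (G2+G3) gives (-16*s^3 + 12*s^2 - 18*s + 8)/(24*s^4 - 50*s^3 + 39*s^2 - 38*s - 4)
Step 2 gives the overall T(s). Then T(0) = 8/(-4) = -2.

Hence the answer: -2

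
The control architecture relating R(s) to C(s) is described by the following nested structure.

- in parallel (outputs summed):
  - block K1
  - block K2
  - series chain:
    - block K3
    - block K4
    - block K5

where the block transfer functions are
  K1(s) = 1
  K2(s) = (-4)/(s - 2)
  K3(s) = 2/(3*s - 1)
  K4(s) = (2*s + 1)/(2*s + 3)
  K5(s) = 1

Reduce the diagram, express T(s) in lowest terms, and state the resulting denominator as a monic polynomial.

Step 1 - multiply K3, K4, K5 (series); result (4*s + 2)/(6*s^2 + 7*s - 3)
Step 2 - parallel reduction of K1, K2, (K3*K4*K5); result (6*s^3 - 25*s^2 - 51*s + 14)/(6*s^3 - 5*s^2 - 17*s + 6)
No further cancellation is possible in the step-2 result, so that is T(s). Its denominator becomes monic after dividing by the leading coefficient 6.

Final answer: s^3 - 5*s^2/6 - 17*s/6 + 1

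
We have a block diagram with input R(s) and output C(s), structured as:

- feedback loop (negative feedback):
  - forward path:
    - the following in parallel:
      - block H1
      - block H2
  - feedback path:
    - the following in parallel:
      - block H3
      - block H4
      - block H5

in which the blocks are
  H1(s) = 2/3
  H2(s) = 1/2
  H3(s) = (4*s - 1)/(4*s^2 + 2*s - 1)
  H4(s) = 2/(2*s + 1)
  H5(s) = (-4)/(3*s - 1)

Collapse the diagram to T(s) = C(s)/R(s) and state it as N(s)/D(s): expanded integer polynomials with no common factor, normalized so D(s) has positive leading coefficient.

Step 1 - reduce the parallel group H1, H2 = 7/6
Step 2 - sum the parallel branches H3, H4, H5 = (16*s^3 - 30*s^2 - 15*s + 7)/(24*s^4 + 16*s^3 - 8*s^2 - 3*s + 1)
Step 3 - apply the feedback formula to (H1+H2), (H3+H4+H5) - this is the overall T(s), already in the required normalized form

Final answer: (168*s^4 + 112*s^3 - 56*s^2 - 21*s + 7)/(144*s^4 + 208*s^3 - 258*s^2 - 123*s + 55)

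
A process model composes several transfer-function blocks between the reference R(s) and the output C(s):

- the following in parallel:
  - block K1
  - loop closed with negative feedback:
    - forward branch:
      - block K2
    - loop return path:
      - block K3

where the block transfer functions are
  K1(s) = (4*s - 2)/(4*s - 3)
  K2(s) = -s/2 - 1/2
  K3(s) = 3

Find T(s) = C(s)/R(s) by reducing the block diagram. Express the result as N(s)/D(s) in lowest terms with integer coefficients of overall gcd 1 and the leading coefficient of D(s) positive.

[1] reduce the feedback loop with forward K2 and return K3; result (s + 1)/(3*s + 1)
[2] parallel reduction of K1, [K2/(1+K2*K3)]: this yields T(s), and no further normalization is needed

Hence the answer: (16*s^2 - s - 5)/(12*s^2 - 5*s - 3)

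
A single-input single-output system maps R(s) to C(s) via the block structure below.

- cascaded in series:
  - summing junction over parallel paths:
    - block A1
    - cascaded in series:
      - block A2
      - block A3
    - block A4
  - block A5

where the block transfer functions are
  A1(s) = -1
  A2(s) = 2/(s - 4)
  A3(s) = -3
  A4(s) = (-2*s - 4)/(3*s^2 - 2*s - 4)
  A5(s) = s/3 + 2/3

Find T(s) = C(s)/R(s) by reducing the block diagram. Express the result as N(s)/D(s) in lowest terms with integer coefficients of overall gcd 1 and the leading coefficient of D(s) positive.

Step 1 - reduce the series chain A2, A3 gives (-6)/(s - 4)
Step 2 - parallel reduction of A1, (A2*A3), A4 gives (-3*s^3 - 6*s^2 + 12*s + 24)/(3*s^3 - 14*s^2 + 4*s + 16)
Step 3 - combine (A1+(A2*A3)+A4), A5 in series; the result is T(s) itself (integer coefficients, no common factor, positive leading denominator coefficient)

Hence the answer: (-s^4 - 4*s^3 + 16*s + 16)/(3*s^3 - 14*s^2 + 4*s + 16)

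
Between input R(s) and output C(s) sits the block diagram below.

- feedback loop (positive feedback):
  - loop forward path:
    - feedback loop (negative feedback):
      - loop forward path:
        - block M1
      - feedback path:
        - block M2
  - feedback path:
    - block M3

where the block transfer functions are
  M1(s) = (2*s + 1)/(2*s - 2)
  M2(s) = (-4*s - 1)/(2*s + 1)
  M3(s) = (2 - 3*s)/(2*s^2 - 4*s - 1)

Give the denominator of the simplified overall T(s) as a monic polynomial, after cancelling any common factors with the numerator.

Answer: s^3 - 2*s^2 - 13*s/4 - 1/4

Working:
Step 1 - feedback reduction of M1, M2; result (-2*s - 1)/(2*s + 3)
Step 2 - apply the feedback formula to [M1/(1+M1*M2)], M3; result (-4*s^3 + 6*s^2 + 6*s + 1)/(4*s^3 - 8*s^2 - 13*s - 1)
T(s) is the step-2 result (common factors already cancelled). Leading coefficient of the denominator: 4. Divide through by 4 for the monic polynomial.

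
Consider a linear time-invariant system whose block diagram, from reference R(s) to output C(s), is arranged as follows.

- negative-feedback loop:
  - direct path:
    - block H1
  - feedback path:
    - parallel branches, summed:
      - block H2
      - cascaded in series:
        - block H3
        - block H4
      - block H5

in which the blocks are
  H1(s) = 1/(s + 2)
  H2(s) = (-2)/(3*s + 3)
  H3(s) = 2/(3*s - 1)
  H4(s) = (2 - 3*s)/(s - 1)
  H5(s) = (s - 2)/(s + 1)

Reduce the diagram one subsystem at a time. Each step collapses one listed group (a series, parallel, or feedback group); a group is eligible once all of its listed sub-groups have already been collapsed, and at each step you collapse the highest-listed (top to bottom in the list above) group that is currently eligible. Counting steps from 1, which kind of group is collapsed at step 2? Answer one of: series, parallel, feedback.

The answer is parallel.

Reasoning:
(1) combine H3, H4 in series
(2) sum the parallel branches H2, (H3*H4), H5
(3) feedback reduction of H1, (H2+(H3*H4)+H5)
The group at step 2 is a parallel group.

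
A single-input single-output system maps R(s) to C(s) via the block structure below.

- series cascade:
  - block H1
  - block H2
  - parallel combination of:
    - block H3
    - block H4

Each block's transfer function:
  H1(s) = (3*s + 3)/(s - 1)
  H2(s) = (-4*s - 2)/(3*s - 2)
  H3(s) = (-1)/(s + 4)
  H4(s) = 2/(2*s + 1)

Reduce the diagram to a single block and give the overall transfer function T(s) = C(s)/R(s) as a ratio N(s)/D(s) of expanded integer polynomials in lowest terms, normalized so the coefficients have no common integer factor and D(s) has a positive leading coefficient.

Step 1. add H3, H4 (parallel): 7/(2*s^2 + 9*s + 4)
Step 2. multiply H1, H2, (H3+H4) (series) - this is the overall T(s), already in the required normalized form

Therefore the answer is (-42*s - 42)/(3*s^3 + 7*s^2 - 18*s + 8).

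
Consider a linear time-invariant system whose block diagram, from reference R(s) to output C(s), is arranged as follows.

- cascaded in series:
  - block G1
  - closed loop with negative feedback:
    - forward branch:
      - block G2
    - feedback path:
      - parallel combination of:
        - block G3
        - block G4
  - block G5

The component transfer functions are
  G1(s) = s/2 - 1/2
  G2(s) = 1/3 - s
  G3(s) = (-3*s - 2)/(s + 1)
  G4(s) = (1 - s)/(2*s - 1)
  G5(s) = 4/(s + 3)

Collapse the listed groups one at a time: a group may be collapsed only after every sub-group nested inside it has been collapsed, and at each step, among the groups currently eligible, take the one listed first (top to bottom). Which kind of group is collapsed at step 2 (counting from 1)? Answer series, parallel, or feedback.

Reducing step by step:

Step 1 - reduce the parallel group G3, G4
Step 2 - feedback reduction of G2, (G3+G4)
Step 3 - series reduction of G1, [G2/(1+G2*(G3+G4))], G5
Step 2 collapses a feedback group.

Answer: feedback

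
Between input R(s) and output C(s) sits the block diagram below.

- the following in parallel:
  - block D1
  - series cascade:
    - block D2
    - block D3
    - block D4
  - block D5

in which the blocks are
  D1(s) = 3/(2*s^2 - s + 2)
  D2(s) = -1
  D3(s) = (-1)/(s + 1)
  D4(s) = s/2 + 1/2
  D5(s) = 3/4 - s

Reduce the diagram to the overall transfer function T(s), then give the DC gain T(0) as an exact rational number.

First reduce the diagram to T(s).

Step 1 - multiply D2, D3, D4 (series), giving 1/2
Step 2 - add D1, (D2*D3*D4), D5 (parallel), giving (-8*s^3 + 14*s^2 - 13*s + 22)/(8*s^2 - 4*s + 8)
The step-2 result is T(s). Setting s = 0: T(0) = 22/8 = 11/4.

Answer: 11/4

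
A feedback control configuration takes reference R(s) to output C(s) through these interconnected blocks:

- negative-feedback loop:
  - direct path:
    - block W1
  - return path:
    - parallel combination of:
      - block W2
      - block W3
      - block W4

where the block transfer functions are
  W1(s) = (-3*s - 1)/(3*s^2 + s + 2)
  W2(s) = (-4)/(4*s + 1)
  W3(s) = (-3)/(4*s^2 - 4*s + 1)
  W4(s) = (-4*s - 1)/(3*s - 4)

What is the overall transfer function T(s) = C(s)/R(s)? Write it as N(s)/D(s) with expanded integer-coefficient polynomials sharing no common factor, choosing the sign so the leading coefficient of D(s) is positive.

(1) reduce the parallel group W2, W3, W4; result (-64*s^4 - 16*s^3 + 88*s^2 - 41*s + 27)/(48*s^4 - 100*s^3 + 48*s^2 + 3*s - 4)
(2) close the feedback loop around W1, (W2+W3+W4), which is the overall transfer function T(s) = C(s)/R(s) in lowest terms

Therefore the answer is (-144*s^5 + 252*s^4 - 44*s^3 - 57*s^2 + 9*s + 4)/(144*s^6 - 60*s^5 + 252*s^4 - 391*s^3 + 122*s^2 - 38*s - 35).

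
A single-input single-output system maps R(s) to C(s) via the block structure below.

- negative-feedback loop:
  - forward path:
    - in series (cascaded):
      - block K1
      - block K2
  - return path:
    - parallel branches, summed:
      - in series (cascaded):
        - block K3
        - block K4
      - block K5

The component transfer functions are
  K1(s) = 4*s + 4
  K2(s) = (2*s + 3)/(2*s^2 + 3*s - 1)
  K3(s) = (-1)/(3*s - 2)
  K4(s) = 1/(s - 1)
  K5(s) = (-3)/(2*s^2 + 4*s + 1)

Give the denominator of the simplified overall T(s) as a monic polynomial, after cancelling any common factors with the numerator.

The answer is s^6 + 11*s^5/6 - 19*s^4/2 - 167*s^3/12 + 29*s^2/6 - 5*s/12 - 43/6.

Reasoning:
(1) series reduction of K1, K2 gives (8*s^2 + 20*s + 12)/(2*s^2 + 3*s - 1)
(2) cascade K3, K4 gives (-1)/(3*s^2 - 5*s + 2)
(3) combine (K3*K4), K5 in parallel gives (-11*s^2 + 11*s - 7)/(6*s^4 + 2*s^3 - 13*s^2 + 3*s + 2)
(4) feedback reduction of (K1*K2), ((K3*K4)+K5) gives (48*s^6 + 136*s^5 + 8*s^4 - 212*s^3 - 80*s^2 + 76*s + 24)/(12*s^6 + 22*s^5 - 114*s^4 - 167*s^3 + 58*s^2 - 5*s - 86)
That last expression is T(s), already simplified. Scaling its denominator by 1/12 (the reciprocal of the leading coefficient) yields the monic denominator.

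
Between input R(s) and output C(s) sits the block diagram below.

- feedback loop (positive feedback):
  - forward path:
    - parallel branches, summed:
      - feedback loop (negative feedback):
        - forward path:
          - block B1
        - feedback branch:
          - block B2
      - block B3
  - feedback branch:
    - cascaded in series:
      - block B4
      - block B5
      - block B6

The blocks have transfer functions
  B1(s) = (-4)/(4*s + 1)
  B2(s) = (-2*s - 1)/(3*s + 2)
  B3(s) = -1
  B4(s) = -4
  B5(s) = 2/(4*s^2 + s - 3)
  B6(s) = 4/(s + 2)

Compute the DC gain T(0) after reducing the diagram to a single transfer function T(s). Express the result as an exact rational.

First reduce the diagram to T(s).

1. collapse the loop (B1 forward, B2 return) gives (-12*s - 8)/(12*s^2 + 19*s + 6)
2. sum the parallel branches [B1/(1+B1*B2)], B3 gives (-12*s^2 - 31*s - 14)/(12*s^2 + 19*s + 6)
3. multiply B4, B5, B6 (series) gives (-32)/(4*s^3 + 9*s^2 - s - 6)
4. feedback reduction of ([B1/(1+B1*B2)]+B3), (B4*B5*B6) gives (-48*s^4 - 136*s^3 - 51*s^2 + 79*s + 42)/(48*s^4 + 88*s^3 + 7*s^2 - 435*s - 242)
DC gain: substitute s = 0 into T(s) from step 4: T(0) = 42/(-242) = -21/121.

Answer: -21/121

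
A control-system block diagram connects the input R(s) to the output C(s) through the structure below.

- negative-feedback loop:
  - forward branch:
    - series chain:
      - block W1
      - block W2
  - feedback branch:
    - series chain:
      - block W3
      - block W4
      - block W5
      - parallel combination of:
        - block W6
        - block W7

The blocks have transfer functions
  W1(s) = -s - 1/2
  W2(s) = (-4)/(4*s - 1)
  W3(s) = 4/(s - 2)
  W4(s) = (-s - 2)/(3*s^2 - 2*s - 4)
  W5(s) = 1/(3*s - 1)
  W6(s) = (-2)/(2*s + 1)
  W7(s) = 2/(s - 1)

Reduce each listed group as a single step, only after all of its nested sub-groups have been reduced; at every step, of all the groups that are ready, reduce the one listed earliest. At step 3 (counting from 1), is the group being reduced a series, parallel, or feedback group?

Answer: series

Working:
Step 1 - cascade W1, W2
Step 2 - sum the parallel branches W6, W7
Step 3 - cascade W3, W4, W5, (W6+W7)
Step 4 - close the feedback loop around (W1*W2), (W3*W4*W5*(W6+W7))
Step 3: series.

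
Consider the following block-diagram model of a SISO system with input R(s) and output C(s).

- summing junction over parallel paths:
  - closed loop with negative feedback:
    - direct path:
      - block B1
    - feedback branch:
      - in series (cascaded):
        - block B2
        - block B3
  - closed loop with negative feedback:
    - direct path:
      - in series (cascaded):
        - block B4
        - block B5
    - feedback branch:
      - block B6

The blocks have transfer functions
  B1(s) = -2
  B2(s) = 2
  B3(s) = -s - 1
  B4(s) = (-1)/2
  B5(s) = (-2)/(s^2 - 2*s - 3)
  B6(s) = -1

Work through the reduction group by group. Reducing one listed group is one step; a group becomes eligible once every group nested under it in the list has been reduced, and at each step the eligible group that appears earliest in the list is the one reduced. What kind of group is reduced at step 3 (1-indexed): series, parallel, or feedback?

Answer: series

Working:
Step 1 - reduce the series chain B2, B3
Step 2 - feedback reduction of B1, (B2*B3)
Step 3 - cascade B4, B5
Step 4 - close the feedback loop around (B4*B5), B6
Step 5 - parallel reduction of [B1/(1+B1*(B2*B3))], [(B4*B5)/(1+(B4*B5)*B6)]
Step 3: series.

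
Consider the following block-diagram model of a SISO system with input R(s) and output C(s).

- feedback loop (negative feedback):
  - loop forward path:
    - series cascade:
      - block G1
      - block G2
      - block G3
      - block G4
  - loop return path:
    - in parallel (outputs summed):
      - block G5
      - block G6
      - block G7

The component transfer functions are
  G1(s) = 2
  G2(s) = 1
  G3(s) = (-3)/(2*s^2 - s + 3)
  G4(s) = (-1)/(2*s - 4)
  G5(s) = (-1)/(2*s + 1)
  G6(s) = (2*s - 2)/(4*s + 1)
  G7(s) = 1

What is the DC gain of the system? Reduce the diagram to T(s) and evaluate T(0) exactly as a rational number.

First reduce the diagram to T(s).

Step 1. combine G1, G2, G3, G4 in series, giving 3/(2*s^3 - 5*s^2 + 5*s - 6)
Step 2. add G5, G6, G7 (parallel), giving (12*s^2 - 2)/(8*s^2 + 6*s + 1)
Step 3. feedback reduction of (G1*G2*G3*G4), (G5+G6+G7), giving (24*s^2 + 18*s + 3)/(16*s^5 - 28*s^4 + 12*s^3 + 13*s^2 - 31*s - 12)
Evaluating the step-3 result (the overall T(s)) at s = 0 gives T(0) = 3/(-12) = -1/4.

Answer: -1/4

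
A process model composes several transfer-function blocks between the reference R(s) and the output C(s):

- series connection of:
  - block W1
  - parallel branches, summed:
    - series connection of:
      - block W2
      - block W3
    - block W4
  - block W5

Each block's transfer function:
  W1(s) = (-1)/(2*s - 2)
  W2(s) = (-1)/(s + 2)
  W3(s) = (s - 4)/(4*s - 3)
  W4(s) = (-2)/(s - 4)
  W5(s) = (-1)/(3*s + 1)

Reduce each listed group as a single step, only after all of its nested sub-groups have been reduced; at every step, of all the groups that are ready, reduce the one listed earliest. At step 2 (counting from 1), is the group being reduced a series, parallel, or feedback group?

Step 1. cascade W2, W3
Step 2. parallel reduction of (W2*W3), W4
Step 3. multiply W1, ((W2*W3)+W4), W5 (series)
Step 2: parallel.

Therefore the answer is parallel.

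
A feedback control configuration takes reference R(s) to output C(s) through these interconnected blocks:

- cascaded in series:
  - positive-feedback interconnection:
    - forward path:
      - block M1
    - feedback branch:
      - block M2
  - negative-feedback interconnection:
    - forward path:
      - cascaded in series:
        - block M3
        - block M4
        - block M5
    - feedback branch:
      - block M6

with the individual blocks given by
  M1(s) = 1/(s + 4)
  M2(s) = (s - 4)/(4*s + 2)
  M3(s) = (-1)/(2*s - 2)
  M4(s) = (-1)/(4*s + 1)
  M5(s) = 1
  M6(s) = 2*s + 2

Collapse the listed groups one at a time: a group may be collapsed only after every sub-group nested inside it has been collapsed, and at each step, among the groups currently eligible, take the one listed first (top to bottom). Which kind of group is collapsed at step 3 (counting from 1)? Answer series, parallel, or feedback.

(1) apply the feedback formula to M1, M2
(2) combine M3, M4, M5 in series
(3) close the feedback loop around (M3*M4*M5), M6
(4) cascade [M1/(1-M1*M2)], [(M3*M4*M5)/(1+(M3*M4*M5)*M6)]
Step 3: feedback.

Final answer: feedback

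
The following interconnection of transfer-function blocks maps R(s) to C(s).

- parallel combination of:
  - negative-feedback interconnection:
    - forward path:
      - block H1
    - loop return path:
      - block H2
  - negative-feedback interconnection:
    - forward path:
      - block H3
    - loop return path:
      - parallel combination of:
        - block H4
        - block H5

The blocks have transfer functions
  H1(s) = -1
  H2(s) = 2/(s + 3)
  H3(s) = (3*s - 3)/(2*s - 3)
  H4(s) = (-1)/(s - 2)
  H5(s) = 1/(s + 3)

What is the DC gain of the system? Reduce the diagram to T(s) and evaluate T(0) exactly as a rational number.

1. close the feedback loop around H1, H2 -> (-s - 3)/(s + 1)
2. combine H4, H5 in parallel -> (-5)/(s^2 + s - 6)
3. collapse the loop (H3 forward, (H4+H5) return) -> (3*s^3 - 21*s + 18)/(2*s^3 - s^2 - 30*s + 33)
4. add [H1/(1+H1*H2)], [H3/(1+H3*(H4+H5))] (parallel) -> (s^4 - 2*s^3 + 12*s^2 + 54*s - 81)/(2*s^4 + s^3 - 31*s^2 + 3*s + 33)
The step-4 result is T(s). Setting s = 0: T(0) = -81/33 = -27/11.

Hence the answer: -27/11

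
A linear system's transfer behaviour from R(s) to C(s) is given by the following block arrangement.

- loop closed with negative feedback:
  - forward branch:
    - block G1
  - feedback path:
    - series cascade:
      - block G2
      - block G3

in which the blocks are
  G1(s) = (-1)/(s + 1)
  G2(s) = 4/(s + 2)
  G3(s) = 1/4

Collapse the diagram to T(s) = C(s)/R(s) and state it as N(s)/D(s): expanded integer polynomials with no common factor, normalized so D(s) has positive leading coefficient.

Step 1. combine G2, G3 in series: 1/(s + 2)
Step 2. collapse the loop (G1 forward, (G2*G3) return) - this is the overall T(s), already in the required normalized form

Answer: (-s - 2)/(s^2 + 3*s + 1)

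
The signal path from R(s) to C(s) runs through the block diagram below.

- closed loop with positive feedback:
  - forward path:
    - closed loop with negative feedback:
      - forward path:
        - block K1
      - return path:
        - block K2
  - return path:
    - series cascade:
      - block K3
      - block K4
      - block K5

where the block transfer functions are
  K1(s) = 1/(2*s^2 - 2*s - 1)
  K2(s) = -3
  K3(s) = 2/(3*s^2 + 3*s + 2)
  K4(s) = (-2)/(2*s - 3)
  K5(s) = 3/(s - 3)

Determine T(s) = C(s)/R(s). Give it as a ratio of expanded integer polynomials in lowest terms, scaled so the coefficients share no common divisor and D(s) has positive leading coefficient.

1. feedback reduction of K1, K2: 1/(2*s^2 - 2*s - 4)
2. reduce the series chain K3, K4, K5: (-12)/(6*s^4 - 21*s^3 + 4*s^2 + 9*s + 18)
3. apply the feedback formula to [K1/(1+K1*K2)], (K3*K4*K5), giving the overall T(s)

Therefore the answer is (6*s^4 - 21*s^3 + 4*s^2 + 9*s + 18)/(12*s^6 - 54*s^5 + 26*s^4 + 94*s^3 + 2*s^2 - 72*s - 60).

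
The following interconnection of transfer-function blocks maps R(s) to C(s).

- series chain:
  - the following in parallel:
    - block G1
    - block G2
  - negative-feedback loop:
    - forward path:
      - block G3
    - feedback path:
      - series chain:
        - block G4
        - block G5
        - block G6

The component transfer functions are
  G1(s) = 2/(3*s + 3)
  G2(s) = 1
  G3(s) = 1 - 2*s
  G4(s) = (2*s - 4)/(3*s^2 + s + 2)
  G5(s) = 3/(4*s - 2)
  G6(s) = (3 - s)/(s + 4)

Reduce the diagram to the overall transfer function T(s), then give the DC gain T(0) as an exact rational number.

Answer: 20/39

Working:
Step 1: combine G1, G2 in parallel = (3*s + 5)/(3*s + 3)
Step 2: reduce the series chain G4, G5, G6 = (-3*s^2 + 15*s - 18)/(6*s^4 + 23*s^3 - s^2 + 10*s - 8)
Step 3: collapse the loop (G3 forward, (G4*G5*G6) return) = (-6*s^4 - 23*s^3 + s^2 - 10*s + 8)/(3*s^3 + 16*s^2 - 9*s + 26)
Step 4: reduce the series chain (G1+G2), [G3/(1+G3*(G4*G5*G6))] = (-18*s^5 - 99*s^4 - 112*s^3 - 25*s^2 - 26*s + 40)/(9*s^4 + 57*s^3 + 21*s^2 + 51*s + 78)
That last expression is T(s); at s = 0 only the constant terms survive, so T(0) = 40/78 = 20/39.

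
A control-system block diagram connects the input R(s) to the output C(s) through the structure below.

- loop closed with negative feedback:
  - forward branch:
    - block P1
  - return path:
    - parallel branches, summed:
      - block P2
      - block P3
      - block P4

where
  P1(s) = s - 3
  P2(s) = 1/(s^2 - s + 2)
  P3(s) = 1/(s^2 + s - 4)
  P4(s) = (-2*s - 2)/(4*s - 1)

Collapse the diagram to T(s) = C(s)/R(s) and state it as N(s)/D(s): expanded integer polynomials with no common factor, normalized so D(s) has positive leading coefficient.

1. add P2, P3, P4 (parallel), giving (-2*s^5 - 2*s^4 + 14*s^3 - 8*s^2 - 4*s + 18)/(4*s^5 - s^4 - 12*s^3 + 27*s^2 - 38*s + 8)
2. close the feedback loop around P1, (P2+P3+P4); the result is T(s) itself (integer coefficients, no common factor, positive leading denominator coefficient)

Answer: (-4*s^6 + 13*s^5 + 9*s^4 - 63*s^3 + 119*s^2 - 122*s + 24)/(2*s^6 - 8*s^5 - 19*s^4 + 62*s^3 - 47*s^2 + 8*s + 46)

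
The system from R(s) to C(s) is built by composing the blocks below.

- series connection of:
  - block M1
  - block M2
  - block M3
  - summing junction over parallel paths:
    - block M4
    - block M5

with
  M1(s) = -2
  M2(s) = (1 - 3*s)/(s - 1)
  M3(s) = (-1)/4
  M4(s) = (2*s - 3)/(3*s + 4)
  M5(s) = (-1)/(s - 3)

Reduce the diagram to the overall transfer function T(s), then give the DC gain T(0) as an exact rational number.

Reducing step by step:

1. parallel reduction of M4, M5 -> (2*s^2 - 12*s + 5)/(3*s^2 - 5*s - 12)
2. reduce the series chain M1, M2, M3, (M4+M5) -> (-6*s^3 + 38*s^2 - 27*s + 5)/(6*s^3 - 16*s^2 - 14*s + 24)
Evaluating the step-2 result (the overall T(s)) at s = 0 gives T(0) = 5/24.

Answer: 5/24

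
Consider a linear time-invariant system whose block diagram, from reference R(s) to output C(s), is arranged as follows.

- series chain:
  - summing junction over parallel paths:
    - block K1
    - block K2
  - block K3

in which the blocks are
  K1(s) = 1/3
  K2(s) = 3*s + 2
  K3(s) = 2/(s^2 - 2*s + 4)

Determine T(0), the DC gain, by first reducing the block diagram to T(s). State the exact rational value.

First reduce the diagram to T(s).

Step 1: combine K1, K2 in parallel = 3*s + 7/3
Step 2: multiply (K1+K2), K3 (series) = (18*s + 14)/(3*s^2 - 6*s + 12)
That last expression is T(s); at s = 0 only the constant terms survive, so T(0) = 14/12 = 7/6.

Answer: 7/6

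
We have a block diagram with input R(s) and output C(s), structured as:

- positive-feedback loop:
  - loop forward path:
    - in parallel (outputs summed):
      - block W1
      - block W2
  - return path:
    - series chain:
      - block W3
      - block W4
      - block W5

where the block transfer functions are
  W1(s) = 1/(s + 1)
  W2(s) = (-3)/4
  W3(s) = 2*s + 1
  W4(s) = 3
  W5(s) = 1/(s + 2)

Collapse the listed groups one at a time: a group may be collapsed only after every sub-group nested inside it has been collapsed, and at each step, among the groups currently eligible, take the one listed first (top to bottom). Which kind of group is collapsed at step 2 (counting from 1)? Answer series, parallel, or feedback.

The answer is series.

Reasoning:
(1) reduce the parallel group W1, W2
(2) series reduction of W3, W4, W5
(3) close the feedback loop around (W1+W2), (W3*W4*W5)
The group at step 2 is a series group.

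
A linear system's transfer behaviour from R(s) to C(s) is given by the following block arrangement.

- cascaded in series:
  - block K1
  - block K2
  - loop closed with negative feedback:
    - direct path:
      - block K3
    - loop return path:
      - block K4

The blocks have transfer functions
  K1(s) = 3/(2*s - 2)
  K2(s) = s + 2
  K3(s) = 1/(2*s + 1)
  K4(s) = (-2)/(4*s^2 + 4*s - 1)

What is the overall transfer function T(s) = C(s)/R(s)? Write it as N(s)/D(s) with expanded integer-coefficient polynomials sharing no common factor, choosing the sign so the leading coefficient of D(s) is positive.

[1] collapse the loop (K3 forward, K4 return) gives (4*s^2 + 4*s - 1)/(8*s^3 + 12*s^2 + 2*s - 3)
[2] multiply K1, K2, [K3/(1+K3*K4)] (series) - this is the overall T(s), already in the required normalized form

Final answer: (12*s^3 + 36*s^2 + 21*s - 6)/(16*s^4 + 8*s^3 - 20*s^2 - 10*s + 6)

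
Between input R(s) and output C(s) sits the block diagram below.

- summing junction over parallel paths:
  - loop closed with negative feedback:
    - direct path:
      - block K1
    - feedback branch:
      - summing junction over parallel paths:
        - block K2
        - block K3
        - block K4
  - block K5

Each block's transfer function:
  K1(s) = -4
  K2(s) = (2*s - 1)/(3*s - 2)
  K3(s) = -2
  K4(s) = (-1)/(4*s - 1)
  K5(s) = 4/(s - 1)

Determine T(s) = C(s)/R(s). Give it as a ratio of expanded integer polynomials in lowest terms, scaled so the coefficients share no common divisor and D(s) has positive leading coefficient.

[1] parallel reduction of K2, K3, K4 = (-16*s^2 + 13*s - 1)/(12*s^2 - 11*s + 2)
[2] reduce the feedback loop with forward K1 and return (K2+K3+K4) = (-48*s^2 + 44*s - 8)/(76*s^2 - 63*s + 6)
[3] combine [K1/(1+K1*(K2+K3+K4))], K5 in parallel, giving the overall T(s)

Answer: (-48*s^3 + 396*s^2 - 304*s + 32)/(76*s^3 - 139*s^2 + 69*s - 6)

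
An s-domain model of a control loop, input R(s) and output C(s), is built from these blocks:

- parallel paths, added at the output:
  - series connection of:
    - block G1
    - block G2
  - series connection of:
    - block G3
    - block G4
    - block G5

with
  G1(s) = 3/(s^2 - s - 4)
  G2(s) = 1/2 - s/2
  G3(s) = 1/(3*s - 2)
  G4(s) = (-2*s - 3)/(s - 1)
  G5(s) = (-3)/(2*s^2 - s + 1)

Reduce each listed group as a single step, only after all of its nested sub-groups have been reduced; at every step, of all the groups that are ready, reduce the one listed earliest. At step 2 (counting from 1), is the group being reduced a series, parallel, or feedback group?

Step 1 - multiply G1, G2 (series)
Step 2 - reduce the series chain G3, G4, G5
Step 3 - parallel reduction of (G1*G2), (G3*G4*G5)
So the answer for step 2 is series.

Therefore the answer is series.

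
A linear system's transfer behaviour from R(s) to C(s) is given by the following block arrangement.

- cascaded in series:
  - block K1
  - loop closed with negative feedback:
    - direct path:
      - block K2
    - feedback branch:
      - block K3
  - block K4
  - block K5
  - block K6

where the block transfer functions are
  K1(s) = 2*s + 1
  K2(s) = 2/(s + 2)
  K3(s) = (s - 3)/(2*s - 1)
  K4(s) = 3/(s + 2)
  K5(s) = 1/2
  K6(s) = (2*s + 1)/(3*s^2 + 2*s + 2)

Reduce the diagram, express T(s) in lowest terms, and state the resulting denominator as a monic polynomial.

Answer: s^5 + 31*s^4/6 + 14*s^3/3 - 13*s^2/3 - 14*s/3 - 16/3

Working:
Step 1: apply the feedback formula to K2, K3 -> (4*s - 2)/(2*s^2 + 5*s - 8)
Step 2: multiply K1, [K2/(1+K2*K3)], K4, K5, K6 (series) -> (24*s^3 + 12*s^2 - 6*s - 3)/(6*s^5 + 31*s^4 + 28*s^3 - 26*s^2 - 28*s - 32)
The result of step 2 is T(s) in lowest terms. Its denominator has leading coefficient 6; dividing the denominator through by 6 makes it monic.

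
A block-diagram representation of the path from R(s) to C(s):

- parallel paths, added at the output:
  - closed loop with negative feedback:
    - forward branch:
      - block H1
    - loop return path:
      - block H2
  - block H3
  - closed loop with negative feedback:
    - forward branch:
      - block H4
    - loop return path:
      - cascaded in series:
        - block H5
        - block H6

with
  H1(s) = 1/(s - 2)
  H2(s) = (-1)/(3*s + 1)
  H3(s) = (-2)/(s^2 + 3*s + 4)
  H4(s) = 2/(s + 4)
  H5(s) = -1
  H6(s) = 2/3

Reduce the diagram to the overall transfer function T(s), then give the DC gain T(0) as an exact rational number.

The answer is -1/12.

Reasoning:
Step 1: close the feedback loop around H1, H2 -> (3*s + 1)/(3*s^2 - 5*s - 3)
Step 2: combine H5, H6 in series -> (-2)/3
Step 3: collapse the loop (H4 forward, (H5*H6) return) -> 6/(3*s + 8)
Step 4: sum the parallel branches [H1/(1+H1*H2)], H3, [H4/(1+H4*(H5*H6))] -> (27*s^4 + 60*s^3 + 71*s^2 + 56*s + 8)/(9*s^5 + 36*s^4 + 14*s^3 - 135*s^2 - 268*s - 96)
The step-4 result is T(s). Setting s = 0: T(0) = 8/(-96) = -1/12.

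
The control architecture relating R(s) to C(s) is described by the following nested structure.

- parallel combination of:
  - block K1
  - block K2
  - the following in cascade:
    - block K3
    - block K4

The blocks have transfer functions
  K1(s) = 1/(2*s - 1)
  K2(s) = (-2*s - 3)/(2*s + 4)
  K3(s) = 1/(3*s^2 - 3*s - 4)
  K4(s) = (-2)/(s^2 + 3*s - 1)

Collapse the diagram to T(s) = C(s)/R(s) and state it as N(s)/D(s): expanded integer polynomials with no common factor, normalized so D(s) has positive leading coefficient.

Step 1: reduce the series chain K3, K4; result (-2)/(3*s^4 + 6*s^3 - 16*s^2 - 9*s + 4)
Step 2: sum the parallel branches K1, K2, (K3*K4), giving the overall T(s)

Answer: (-12*s^6 - 30*s^5 + 73*s^4 + 110*s^3 - 118*s^2 - 83*s + 36)/(12*s^6 + 42*s^5 - 40*s^4 - 156*s^3 + 26*s^2 + 60*s - 16)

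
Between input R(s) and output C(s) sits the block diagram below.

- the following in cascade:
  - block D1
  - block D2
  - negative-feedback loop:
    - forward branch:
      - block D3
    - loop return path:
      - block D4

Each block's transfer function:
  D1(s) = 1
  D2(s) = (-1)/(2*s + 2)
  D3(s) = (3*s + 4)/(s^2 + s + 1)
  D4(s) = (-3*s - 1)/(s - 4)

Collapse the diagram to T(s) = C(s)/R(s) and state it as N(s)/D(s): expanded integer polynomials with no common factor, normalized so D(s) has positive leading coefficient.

Step 1 - apply the feedback formula to D3, D4 -> (3*s^2 - 8*s - 16)/(s^3 - 12*s^2 - 18*s - 8)
Step 2 - combine D1, D2, [D3/(1+D3*D4)] in series, giving the overall T(s)

Answer: (-3*s^2 + 8*s + 16)/(2*s^4 - 22*s^3 - 60*s^2 - 52*s - 16)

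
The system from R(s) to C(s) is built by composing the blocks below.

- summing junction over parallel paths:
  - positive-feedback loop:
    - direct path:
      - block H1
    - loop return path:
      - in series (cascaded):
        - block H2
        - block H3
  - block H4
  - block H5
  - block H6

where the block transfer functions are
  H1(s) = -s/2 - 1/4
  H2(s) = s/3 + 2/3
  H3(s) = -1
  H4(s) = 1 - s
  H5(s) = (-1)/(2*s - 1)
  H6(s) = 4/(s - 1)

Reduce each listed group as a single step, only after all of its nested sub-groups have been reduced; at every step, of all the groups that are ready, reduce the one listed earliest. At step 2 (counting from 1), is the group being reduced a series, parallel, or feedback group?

1. series reduction of H2, H3
2. close the feedback loop around H1, (H2*H3)
3. parallel reduction of [H1/(1-H1*(H2*H3))], H4, H5, H6
So the answer for step 2 is feedback.

Answer: feedback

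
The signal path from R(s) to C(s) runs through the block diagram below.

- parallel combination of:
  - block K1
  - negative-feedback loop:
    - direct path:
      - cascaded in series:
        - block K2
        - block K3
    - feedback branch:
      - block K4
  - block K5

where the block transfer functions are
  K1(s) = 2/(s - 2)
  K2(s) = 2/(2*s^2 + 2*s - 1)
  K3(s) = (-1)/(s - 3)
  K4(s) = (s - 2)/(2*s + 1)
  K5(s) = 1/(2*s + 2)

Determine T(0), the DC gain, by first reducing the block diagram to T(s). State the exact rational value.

Step 1: combine K2, K3 in series -> (-2)/(2*s^3 - 4*s^2 - 7*s + 3)
Step 2: reduce the feedback loop with forward (K2*K3) and return K4 -> (-4*s - 2)/(4*s^4 - 6*s^3 - 18*s^2 - 3*s + 7)
Step 3: parallel reduction of K1, [(K2*K3)/(1+(K2*K3)*K4)], K5 -> (20*s^5 - 22*s^4 - 110*s^3 - 47*s^2 + 49*s + 22)/(8*s^6 - 20*s^5 - 40*s^4 + 54*s^3 + 92*s^2 - 2*s - 28)
That last expression is T(s); at s = 0 only the constant terms survive, so T(0) = 22/(-28) = -11/14.

Therefore the answer is -11/14.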